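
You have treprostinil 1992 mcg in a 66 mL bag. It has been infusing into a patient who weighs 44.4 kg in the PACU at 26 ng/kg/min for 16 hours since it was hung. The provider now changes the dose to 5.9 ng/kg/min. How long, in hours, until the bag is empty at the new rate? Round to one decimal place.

Initial rate:
Dose = 26 ng/kg/min × 44.4 kg = 1154.4 ng/min
1154.4 ng/min × 60 min/hr = 69264 ng/hr
Concentration = 1992 mcg ÷ 66 mL = 30.18182 mcg/mL = 30181.82 ng/mL
Rate = 69264 ng/hr ÷ 30181.82 ng/mL = 2.294892 mL/hr
Volume infused so far = 2.294892 mL/hr × 16 hr = 36.71827 mL
Volume remaining = 66 − 36.71827 = 29.28173 mL
New rate:
Dose = 5.9 ng/kg/min × 44.4 kg = 261.96 ng/min
261.96 ng/min × 60 min/hr = 15717.6 ng/hr
Rate = 15717.6 ng/hr ÷ 30181.82 ng/mL = 0.5207639 mL/hr
Time remaining = 29.28173 mL ÷ 0.5207639 mL/hr = 56.22843 hr

56.2 hours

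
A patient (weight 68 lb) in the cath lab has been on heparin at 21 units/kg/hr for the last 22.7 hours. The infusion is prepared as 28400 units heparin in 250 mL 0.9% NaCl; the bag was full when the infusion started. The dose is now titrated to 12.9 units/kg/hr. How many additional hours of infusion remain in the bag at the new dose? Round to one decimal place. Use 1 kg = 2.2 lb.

34.3 hours

Initial rate:
Weight = 68 lb ÷ 2.2 lb/kg = 30.90909 kg
Dose = 21 units/kg/hr × 30.90909 kg = 649.0909 units/hr
Concentration = 28400 units ÷ 250 mL = 113.6 units/mL
Rate = 649.0909 units/hr ÷ 113.6 units/mL = 5.713828 mL/hr
Volume infused so far = 5.713828 mL/hr × 22.7 hr = 129.7039 mL
Volume remaining = 250 − 129.7039 = 120.2961 mL
New rate:
Dose = 12.9 units/kg/hr × 30.90909 kg = 398.7273 units/hr
Rate = 398.7273 units/hr ÷ 113.6 units/mL = 3.509923 mL/hr
Time remaining = 120.2961 mL ÷ 3.509923 mL/hr = 34.27314 hr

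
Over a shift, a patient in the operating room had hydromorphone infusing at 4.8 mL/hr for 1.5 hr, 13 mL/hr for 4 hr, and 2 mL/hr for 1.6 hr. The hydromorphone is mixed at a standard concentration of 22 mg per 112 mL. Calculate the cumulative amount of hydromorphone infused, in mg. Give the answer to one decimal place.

Concentration = 22 mg ÷ 112 mL = 0.1964286 mg/mL
Stage 1: 4.8 mL/hr × 1.5 hr = 7.2 mL → 7.2 mL × 0.1964286 mg/mL = 1.414286 mg
Stage 2: 13 mL/hr × 4 hr = 52 mL → 52 mL × 0.1964286 mg/mL = 10.21429 mg
Stage 3: 2 mL/hr × 1.6 hr = 3.2 mL → 3.2 mL × 0.1964286 mg/mL = 0.6285714 mg
Total = 1.414286 + 10.21429 + 0.6285714 = 12.25714 mg

12.3 mg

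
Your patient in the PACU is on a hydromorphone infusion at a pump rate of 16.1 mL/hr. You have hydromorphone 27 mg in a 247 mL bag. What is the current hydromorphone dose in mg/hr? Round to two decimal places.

1.76 mg/hr

Concentration = 27 mg ÷ 247 mL = 0.1093117 mg/mL
Drug rate = 16.1 mL/hr × 0.1093117 mg/mL = 1.759919 mg/hr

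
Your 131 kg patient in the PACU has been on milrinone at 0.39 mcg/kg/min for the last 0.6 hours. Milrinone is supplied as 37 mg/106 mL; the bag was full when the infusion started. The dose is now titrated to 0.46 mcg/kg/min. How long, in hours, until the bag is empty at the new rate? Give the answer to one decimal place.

9.7 hours

Initial rate:
Dose = 0.39 mcg/kg/min × 131 kg = 51.09 mcg/min
51.09 mcg/min × 60 min/hr = 3065.4 mcg/hr
Concentration = 37 mg ÷ 106 mL = 0.3490566 mg/mL = 349.0566 mcg/mL
Rate = 3065.4 mcg/hr ÷ 349.0566 mcg/mL = 8.781957 mL/hr
Volume infused so far = 8.781957 mL/hr × 0.6 hr = 5.269174 mL
Volume remaining = 106 − 5.269174 = 100.7308 mL
New rate:
Dose = 0.46 mcg/kg/min × 131 kg = 60.26 mcg/min
60.26 mcg/min × 60 min/hr = 3615.6 mcg/hr
Rate = 3615.6 mcg/hr ÷ 349.0566 mcg/mL = 10.35821 mL/hr
Time remaining = 100.7308 mL ÷ 10.35821 mL/hr = 9.724737 hr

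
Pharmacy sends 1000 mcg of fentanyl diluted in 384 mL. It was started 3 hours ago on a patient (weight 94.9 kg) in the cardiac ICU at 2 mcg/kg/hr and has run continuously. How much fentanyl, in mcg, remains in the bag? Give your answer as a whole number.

Dose = 2 mcg/kg/hr × 94.9 kg = 189.8 mcg/hr
Concentration = 1000 mcg ÷ 384 mL = 2.604167 mcg/mL
Rate = 189.8 mcg/hr ÷ 2.604167 mcg/mL = 72.8832 mL/hr
Volume infused = 72.8832 mL/hr × 3 hr = 218.6496 mL
Volume remaining = 384 − 218.6496 = 165.3504 mL
Drug remaining = 165.3504 mL × 2.604167 mcg/mL = 430.6 mcg

431 mcg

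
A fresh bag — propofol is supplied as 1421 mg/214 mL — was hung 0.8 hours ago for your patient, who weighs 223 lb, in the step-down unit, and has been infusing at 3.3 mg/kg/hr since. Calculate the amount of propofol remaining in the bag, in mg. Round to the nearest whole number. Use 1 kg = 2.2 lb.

Weight = 223 lb ÷ 2.2 lb/kg = 101.3636 kg
Dose = 3.3 mg/kg/hr × 101.3636 kg = 334.5 mg/hr
Concentration = 1421 mg ÷ 214 mL = 6.640187 mg/mL
Rate = 334.5 mg/hr ÷ 6.640187 mg/mL = 50.37509 mL/hr
Volume infused = 50.37509 mL/hr × 0.8 hr = 40.30007 mL
Volume remaining = 214 − 40.30007 = 173.6999 mL
Drug remaining = 173.6999 mL × 6.640187 mg/mL = 1153.4 mg

1153 mg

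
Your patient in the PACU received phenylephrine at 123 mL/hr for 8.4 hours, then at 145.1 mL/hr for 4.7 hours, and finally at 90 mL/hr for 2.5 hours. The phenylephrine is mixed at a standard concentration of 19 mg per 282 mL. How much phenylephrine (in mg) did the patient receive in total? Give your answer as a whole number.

Concentration = 19 mg ÷ 282 mL = 0.06737589 mg/mL
Stage 1: 123 mL/hr × 8.4 hr = 1033.2 mL → 1033.2 mL × 0.06737589 mg/mL = 69.61277 mg
Stage 2: 145.1 mL/hr × 4.7 hr = 681.97 mL → 681.97 mL × 0.06737589 mg/mL = 45.94833 mg
Stage 3: 90 mL/hr × 2.5 hr = 225 mL → 225 mL × 0.06737589 mg/mL = 15.15957 mg
Total = 69.61277 + 45.94833 + 15.15957 = 130.7207 mg

131 mg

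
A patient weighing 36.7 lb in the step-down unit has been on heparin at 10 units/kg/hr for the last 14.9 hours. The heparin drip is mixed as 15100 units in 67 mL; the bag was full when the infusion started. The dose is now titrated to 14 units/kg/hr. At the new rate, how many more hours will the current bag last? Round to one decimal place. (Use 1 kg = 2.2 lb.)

54.0 hours

Initial rate:
Weight = 36.7 lb ÷ 2.2 lb/kg = 16.68182 kg
Dose = 10 units/kg/hr × 16.68182 kg = 166.8182 units/hr
Concentration = 15100 units ÷ 67 mL = 225.3731 units/mL
Rate = 166.8182 units/hr ÷ 225.3731 units/mL = 0.7401866 mL/hr
Volume infused so far = 0.7401866 mL/hr × 14.9 hr = 11.02878 mL
Volume remaining = 67 − 11.02878 = 55.97122 mL
New rate:
Dose = 14 units/kg/hr × 16.68182 kg = 233.5455 units/hr
Rate = 233.5455 units/hr ÷ 225.3731 units/mL = 1.036261 mL/hr
Time remaining = 55.97122 mL ÷ 1.036261 mL/hr = 54.01265 hr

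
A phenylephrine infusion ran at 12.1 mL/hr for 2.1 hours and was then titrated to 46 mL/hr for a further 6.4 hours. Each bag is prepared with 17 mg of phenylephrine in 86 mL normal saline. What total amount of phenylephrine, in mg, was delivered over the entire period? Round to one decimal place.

63.2 mg

Concentration = 17 mg ÷ 86 mL = 0.1976744 mg/mL
Stage 1: 12.1 mL/hr × 2.1 hr = 25.41 mL → 25.41 mL × 0.1976744 mg/mL = 5.022907 mg
Stage 2: 46 mL/hr × 6.4 hr = 294.4 mL → 294.4 mL × 0.1976744 mg/mL = 58.19535 mg
Total = 5.022907 + 58.19535 = 63.21826 mg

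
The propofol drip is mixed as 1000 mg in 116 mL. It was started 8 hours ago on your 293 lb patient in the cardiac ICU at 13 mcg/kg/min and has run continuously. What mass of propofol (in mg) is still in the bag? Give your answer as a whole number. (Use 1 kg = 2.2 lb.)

Weight = 293 lb ÷ 2.2 lb/kg = 133.1818 kg
Dose = 13 mcg/kg/min × 133.1818 kg = 1731.364 mcg/min
1731.364 mcg/min × 60 min/hr = 103881.8 mcg/hr
Concentration = 1000 mg ÷ 116 mL = 8.62069 mg/mL = 8620.69 mcg/mL
Rate = 103881.8 mcg/hr ÷ 8620.69 mcg/mL = 12.05029 mL/hr
Volume infused = 12.05029 mL/hr × 8 hr = 96.40233 mL
Volume remaining = 116 − 96.40233 = 19.59767 mL
Drug remaining = 19.59767 mL × 8620.69 mcg/mL = 168945.5 mcg = 168.9455 mg

169 mg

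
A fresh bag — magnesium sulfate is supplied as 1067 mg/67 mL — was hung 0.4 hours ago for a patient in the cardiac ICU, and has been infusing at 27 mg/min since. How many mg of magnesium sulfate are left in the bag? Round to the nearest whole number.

419 mg

27 mg/min × 60 min/hr = 1620 mg/hr
Concentration = 1067 mg ÷ 67 mL = 15.92537 mg/mL
Rate = 1620 mg/hr ÷ 15.92537 mg/mL = 101.7245 mL/hr
Volume infused = 101.7245 mL/hr × 0.4 hr = 40.68978 mL
Volume remaining = 67 − 40.68978 = 26.31022 mL
Drug remaining = 26.31022 mL × 15.92537 mg/mL = 419 mg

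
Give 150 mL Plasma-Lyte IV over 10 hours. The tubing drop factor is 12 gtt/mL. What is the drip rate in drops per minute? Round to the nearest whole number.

150 mL ÷ (10 hr × 60 = 600 min) = 0.25 mL/min
0.25 mL/min × 12 gtt/mL = 3 gtt/min

3 gtt/min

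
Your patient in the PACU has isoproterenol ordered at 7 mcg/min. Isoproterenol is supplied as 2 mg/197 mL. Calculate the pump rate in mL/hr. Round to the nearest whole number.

7 mcg/min × 60 min/hr = 420 mcg/hr
Concentration = 2 mg ÷ 197 mL = 0.01015228 mg/mL = 10.15228 mcg/mL
Rate = 420 mcg/hr ÷ 10.15228 mcg/mL = 41.37 mL/hr

41 mL/hr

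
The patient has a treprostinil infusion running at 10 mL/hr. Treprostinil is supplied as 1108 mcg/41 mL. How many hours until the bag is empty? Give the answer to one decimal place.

4.1 hours

Duration = 41 mL ÷ 10 mL/hr = 4.1 hr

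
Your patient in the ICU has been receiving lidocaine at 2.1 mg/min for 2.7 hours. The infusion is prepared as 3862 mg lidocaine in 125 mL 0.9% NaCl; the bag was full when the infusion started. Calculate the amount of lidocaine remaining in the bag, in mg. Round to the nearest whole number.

3522 mg

2.1 mg/min × 60 min/hr = 126 mg/hr
Concentration = 3862 mg ÷ 125 mL = 30.896 mg/mL
Rate = 126 mg/hr ÷ 30.896 mg/mL = 4.078198 mL/hr
Volume infused = 4.078198 mL/hr × 2.7 hr = 11.01113 mL
Volume remaining = 125 − 11.01113 = 113.9889 mL
Drug remaining = 113.9889 mL × 30.896 mg/mL = 3521.8 mg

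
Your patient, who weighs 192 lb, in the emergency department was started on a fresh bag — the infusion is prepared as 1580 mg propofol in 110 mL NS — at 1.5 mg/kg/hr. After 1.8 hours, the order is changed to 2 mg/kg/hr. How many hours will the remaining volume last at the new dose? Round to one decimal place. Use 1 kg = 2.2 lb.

Initial rate:
Weight = 192 lb ÷ 2.2 lb/kg = 87.27273 kg
Dose = 1.5 mg/kg/hr × 87.27273 kg = 130.9091 mg/hr
Concentration = 1580 mg ÷ 110 mL = 14.36364 mg/mL
Rate = 130.9091 mg/hr ÷ 14.36364 mg/mL = 9.113924 mL/hr
Volume infused so far = 9.113924 mL/hr × 1.8 hr = 16.40506 mL
Volume remaining = 110 − 16.40506 = 93.59494 mL
New rate:
Dose = 2 mg/kg/hr × 87.27273 kg = 174.5455 mg/hr
Rate = 174.5455 mg/hr ÷ 14.36364 mg/mL = 12.1519 mL/hr
Time remaining = 93.59494 mL ÷ 12.1519 mL/hr = 7.702083 hr

7.7 hours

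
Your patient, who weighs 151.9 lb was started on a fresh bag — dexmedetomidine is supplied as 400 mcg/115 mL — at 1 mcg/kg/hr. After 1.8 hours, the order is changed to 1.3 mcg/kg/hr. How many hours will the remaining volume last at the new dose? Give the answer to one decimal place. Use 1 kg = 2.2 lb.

Initial rate:
Weight = 151.9 lb ÷ 2.2 lb/kg = 69.04545 kg
Dose = 1 mcg/kg/hr × 69.04545 kg = 69.04545 mcg/hr
Concentration = 400 mcg ÷ 115 mL = 3.478261 mcg/mL
Rate = 69.04545 mcg/hr ÷ 3.478261 mcg/mL = 19.85057 mL/hr
Volume infused so far = 19.85057 mL/hr × 1.8 hr = 35.73102 mL
Volume remaining = 115 − 35.73102 = 79.26898 mL
New rate:
Dose = 1.3 mcg/kg/hr × 69.04545 kg = 89.75909 mcg/hr
Rate = 89.75909 mcg/hr ÷ 3.478261 mcg/mL = 25.80574 mL/hr
Time remaining = 79.26898 mL ÷ 25.80574 mL/hr = 3.071758 hr

3.1 hours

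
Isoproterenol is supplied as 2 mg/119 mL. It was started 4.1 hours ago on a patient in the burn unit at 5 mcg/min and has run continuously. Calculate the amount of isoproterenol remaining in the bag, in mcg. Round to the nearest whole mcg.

770 mcg

5 mcg/min × 60 min/hr = 300 mcg/hr
Concentration = 2 mg ÷ 119 mL = 0.01680672 mg/mL = 16.80672 mcg/mL
Rate = 300 mcg/hr ÷ 16.80672 mcg/mL = 17.85 mL/hr
Volume infused = 17.85 mL/hr × 4.1 hr = 73.185 mL
Volume remaining = 119 − 73.185 = 45.815 mL
Drug remaining = 45.815 mL × 16.80672 mcg/mL = 770 mcg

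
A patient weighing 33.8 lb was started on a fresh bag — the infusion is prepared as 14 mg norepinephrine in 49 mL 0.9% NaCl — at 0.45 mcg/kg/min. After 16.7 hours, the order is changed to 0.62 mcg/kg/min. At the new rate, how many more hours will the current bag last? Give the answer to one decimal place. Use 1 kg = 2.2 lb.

Initial rate:
Weight = 33.8 lb ÷ 2.2 lb/kg = 15.36364 kg
Dose = 0.45 mcg/kg/min × 15.36364 kg = 6.913636 mcg/min
6.913636 mcg/min × 60 min/hr = 414.8182 mcg/hr
Concentration = 14 mg ÷ 49 mL = 0.2857143 mg/mL = 285.7143 mcg/mL
Rate = 414.8182 mcg/hr ÷ 285.7143 mcg/mL = 1.451864 mL/hr
Volume infused so far = 1.451864 mL/hr × 16.7 hr = 24.24612 mL
Volume remaining = 49 − 24.24612 = 24.75388 mL
New rate:
Dose = 0.62 mcg/kg/min × 15.36364 kg = 9.525455 mcg/min
9.525455 mcg/min × 60 min/hr = 571.5273 mcg/hr
Rate = 571.5273 mcg/hr ÷ 285.7143 mcg/mL = 2.000345 mL/hr
Time remaining = 24.75388 mL ÷ 2.000345 mL/hr = 12.3748 hr

12.4 hours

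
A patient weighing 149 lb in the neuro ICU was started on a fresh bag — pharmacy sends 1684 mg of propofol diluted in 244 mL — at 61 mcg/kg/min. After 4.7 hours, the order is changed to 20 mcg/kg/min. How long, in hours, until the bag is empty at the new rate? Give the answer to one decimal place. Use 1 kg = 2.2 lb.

6.4 hours

Initial rate:
Weight = 149 lb ÷ 2.2 lb/kg = 67.72727 kg
Dose = 61 mcg/kg/min × 67.72727 kg = 4131.364 mcg/min
4131.364 mcg/min × 60 min/hr = 247881.8 mcg/hr
Concentration = 1684 mg ÷ 244 mL = 6.901639 mg/mL = 6901.639 mcg/mL
Rate = 247881.8 mcg/hr ÷ 6901.639 mcg/mL = 35.91637 mL/hr
Volume infused so far = 35.91637 mL/hr × 4.7 hr = 168.8069 mL
Volume remaining = 244 − 168.8069 = 75.19307 mL
New rate:
Dose = 20 mcg/kg/min × 67.72727 kg = 1354.545 mcg/min
1354.545 mcg/min × 60 min/hr = 81272.73 mcg/hr
Rate = 81272.73 mcg/hr ÷ 6901.639 mcg/mL = 11.77586 mL/hr
Time remaining = 75.19307 mL ÷ 11.77586 mL/hr = 6.385358 hr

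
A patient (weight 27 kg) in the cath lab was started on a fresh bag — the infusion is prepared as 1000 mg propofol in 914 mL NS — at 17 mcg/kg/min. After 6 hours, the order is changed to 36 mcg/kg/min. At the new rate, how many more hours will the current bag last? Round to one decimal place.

Initial rate:
Dose = 17 mcg/kg/min × 27 kg = 459 mcg/min
459 mcg/min × 60 min/hr = 27540 mcg/hr
Concentration = 1000 mg ÷ 914 mL = 1.094092 mg/mL = 1094.092 mcg/mL
Rate = 27540 mcg/hr ÷ 1094.092 mcg/mL = 25.17156 mL/hr
Volume infused so far = 25.17156 mL/hr × 6 hr = 151.0294 mL
Volume remaining = 914 − 151.0294 = 762.9706 mL
New rate:
Dose = 36 mcg/kg/min × 27 kg = 972 mcg/min
972 mcg/min × 60 min/hr = 58320 mcg/hr
Rate = 58320 mcg/hr ÷ 1094.092 mcg/mL = 53.30448 mL/hr
Time remaining = 762.9706 mL ÷ 53.30448 mL/hr = 14.31344 hr

14.3 hours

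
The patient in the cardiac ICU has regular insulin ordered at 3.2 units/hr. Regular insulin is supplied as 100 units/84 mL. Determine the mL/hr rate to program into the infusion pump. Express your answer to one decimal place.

2.7 mL/hr

Concentration = 100 units ÷ 84 mL = 1.190476 units/mL
Rate = 3.2 units/hr ÷ 1.190476 units/mL = 2.688 mL/hr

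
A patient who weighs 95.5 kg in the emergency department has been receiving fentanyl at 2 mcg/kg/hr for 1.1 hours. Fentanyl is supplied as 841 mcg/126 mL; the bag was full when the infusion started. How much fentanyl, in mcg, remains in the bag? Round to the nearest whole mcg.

Dose = 2 mcg/kg/hr × 95.5 kg = 191 mcg/hr
Concentration = 841 mcg ÷ 126 mL = 6.674603 mcg/mL
Rate = 191 mcg/hr ÷ 6.674603 mcg/mL = 28.61593 mL/hr
Volume infused = 28.61593 mL/hr × 1.1 hr = 31.47753 mL
Volume remaining = 126 − 31.47753 = 94.52247 mL
Drug remaining = 94.52247 mL × 6.674603 mcg/mL = 630.9 mcg

631 mcg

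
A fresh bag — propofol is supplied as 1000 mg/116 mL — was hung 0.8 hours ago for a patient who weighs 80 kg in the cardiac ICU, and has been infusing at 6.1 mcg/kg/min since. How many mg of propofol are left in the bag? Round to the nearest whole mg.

977 mg

Dose = 6.1 mcg/kg/min × 80 kg = 488 mcg/min
488 mcg/min × 60 min/hr = 29280 mcg/hr
Concentration = 1000 mg ÷ 116 mL = 8.62069 mg/mL = 8620.69 mcg/mL
Rate = 29280 mcg/hr ÷ 8620.69 mcg/mL = 3.39648 mL/hr
Volume infused = 3.39648 mL/hr × 0.8 hr = 2.717184 mL
Volume remaining = 116 − 2.717184 = 113.2828 mL
Drug remaining = 113.2828 mL × 8620.69 mcg/mL = 976576 mcg = 976.576 mg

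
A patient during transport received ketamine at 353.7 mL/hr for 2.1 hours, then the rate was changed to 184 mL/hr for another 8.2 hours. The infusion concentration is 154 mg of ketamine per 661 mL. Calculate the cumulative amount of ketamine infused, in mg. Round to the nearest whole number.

525 mg

Concentration = 154 mg ÷ 661 mL = 0.2329803 mg/mL
Stage 1: 353.7 mL/hr × 2.1 hr = 742.77 mL → 742.77 mL × 0.2329803 mg/mL = 173.0508 mg
Stage 2: 184 mL/hr × 8.2 hr = 1508.8 mL → 1508.8 mL × 0.2329803 mg/mL = 351.5207 mg
Total = 173.0508 + 351.5207 = 524.5715 mg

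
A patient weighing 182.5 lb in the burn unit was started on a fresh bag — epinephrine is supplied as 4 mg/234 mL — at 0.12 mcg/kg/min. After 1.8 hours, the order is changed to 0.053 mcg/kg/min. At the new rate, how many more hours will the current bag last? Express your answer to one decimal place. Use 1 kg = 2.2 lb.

11.1 hours

Initial rate:
Weight = 182.5 lb ÷ 2.2 lb/kg = 82.95455 kg
Dose = 0.12 mcg/kg/min × 82.95455 kg = 9.954545 mcg/min
9.954545 mcg/min × 60 min/hr = 597.2727 mcg/hr
Concentration = 4 mg ÷ 234 mL = 0.01709402 mg/mL = 17.09402 mcg/mL
Rate = 597.2727 mcg/hr ÷ 17.09402 mcg/mL = 34.94045 mL/hr
Volume infused so far = 34.94045 mL/hr × 1.8 hr = 62.89282 mL
Volume remaining = 234 − 62.89282 = 171.1072 mL
New rate:
Dose = 0.053 mcg/kg/min × 82.95455 kg = 4.396591 mcg/min
4.396591 mcg/min × 60 min/hr = 263.7955 mcg/hr
Rate = 263.7955 mcg/hr ÷ 17.09402 mcg/mL = 15.43203 mL/hr
Time remaining = 171.1072 mL ÷ 15.43203 mL/hr = 11.08779 hr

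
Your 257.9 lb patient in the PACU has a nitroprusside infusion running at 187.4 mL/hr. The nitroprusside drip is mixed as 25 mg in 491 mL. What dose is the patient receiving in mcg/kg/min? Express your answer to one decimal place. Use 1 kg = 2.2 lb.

Weight = 257.9 lb ÷ 2.2 lb/kg = 117.2273 kg
Concentration = 25 mg ÷ 491 mL = 0.0509165 mg/mL = 50.9165 mcg/mL
Drug rate = 187.4 mL/hr × 50.9165 mcg/mL = 9541.752 mcg/hr
9541.752 mcg/hr ÷ 60 min/hr = 159.0292 mcg/min
159.0292 mcg/min ÷ 117.2273 kg = 1.356589 mcg/kg/min

1.4 mcg/kg/min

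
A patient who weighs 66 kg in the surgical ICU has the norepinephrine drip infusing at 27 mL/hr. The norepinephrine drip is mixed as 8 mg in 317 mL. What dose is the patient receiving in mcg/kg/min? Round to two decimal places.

0.17 mcg/kg/min

Concentration = 8 mg ÷ 317 mL = 0.02523659 mg/mL = 25.23659 mcg/mL
Drug rate = 27 mL/hr × 25.23659 mcg/mL = 681.388 mcg/hr
681.388 mcg/hr ÷ 60 min/hr = 11.35647 mcg/min
11.35647 mcg/min ÷ 66 kg = 0.1720677 mcg/kg/min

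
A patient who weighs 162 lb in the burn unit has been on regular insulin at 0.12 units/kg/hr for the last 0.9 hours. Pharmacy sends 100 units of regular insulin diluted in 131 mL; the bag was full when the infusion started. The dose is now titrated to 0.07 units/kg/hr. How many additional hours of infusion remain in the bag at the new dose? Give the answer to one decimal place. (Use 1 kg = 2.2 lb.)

17.9 hours

Initial rate:
Weight = 162 lb ÷ 2.2 lb/kg = 73.63636 kg
Dose = 0.12 units/kg/hr × 73.63636 kg = 8.836364 units/hr
Concentration = 100 units ÷ 131 mL = 0.7633588 units/mL
Rate = 8.836364 units/hr ÷ 0.7633588 units/mL = 11.57564 mL/hr
Volume infused so far = 11.57564 mL/hr × 0.9 hr = 10.41807 mL
Volume remaining = 131 − 10.41807 = 120.5819 mL
New rate:
Dose = 0.07 units/kg/hr × 73.63636 kg = 5.154545 units/hr
Rate = 5.154545 units/hr ÷ 0.7633588 units/mL = 6.752455 mL/hr
Time remaining = 120.5819 mL ÷ 6.752455 mL/hr = 17.8575 hr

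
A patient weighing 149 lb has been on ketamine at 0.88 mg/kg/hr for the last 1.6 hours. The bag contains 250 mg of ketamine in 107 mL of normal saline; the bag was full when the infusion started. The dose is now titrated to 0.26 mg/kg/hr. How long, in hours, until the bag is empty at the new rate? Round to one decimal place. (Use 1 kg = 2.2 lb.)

8.8 hours

Initial rate:
Weight = 149 lb ÷ 2.2 lb/kg = 67.72727 kg
Dose = 0.88 mg/kg/hr × 67.72727 kg = 59.6 mg/hr
Concentration = 250 mg ÷ 107 mL = 2.336449 mg/mL
Rate = 59.6 mg/hr ÷ 2.336449 mg/mL = 25.5088 mL/hr
Volume infused so far = 25.5088 mL/hr × 1.6 hr = 40.81408 mL
Volume remaining = 107 − 40.81408 = 66.18592 mL
New rate:
Dose = 0.26 mg/kg/hr × 67.72727 kg = 17.60909 mg/hr
Rate = 17.60909 mg/hr ÷ 2.336449 mg/mL = 7.536691 mL/hr
Time remaining = 66.18592 mL ÷ 7.536691 mL/hr = 8.781828 hr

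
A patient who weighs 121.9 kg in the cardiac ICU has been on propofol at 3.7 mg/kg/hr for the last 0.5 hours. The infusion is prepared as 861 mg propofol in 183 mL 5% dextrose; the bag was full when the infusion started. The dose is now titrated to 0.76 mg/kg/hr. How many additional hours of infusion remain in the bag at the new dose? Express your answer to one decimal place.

6.9 hours

Initial rate:
Dose = 3.7 mg/kg/hr × 121.9 kg = 451.03 mg/hr
Concentration = 861 mg ÷ 183 mL = 4.704918 mg/mL
Rate = 451.03 mg/hr ÷ 4.704918 mg/mL = 95.86352 mL/hr
Volume infused so far = 95.86352 mL/hr × 0.5 hr = 47.93176 mL
Volume remaining = 183 − 47.93176 = 135.0682 mL
New rate:
Dose = 0.76 mg/kg/hr × 121.9 kg = 92.644 mg/hr
Rate = 92.644 mg/hr ÷ 4.704918 mg/mL = 19.69089 mL/hr
Time remaining = 135.0682 mL ÷ 19.69089 mL/hr = 6.85943 hr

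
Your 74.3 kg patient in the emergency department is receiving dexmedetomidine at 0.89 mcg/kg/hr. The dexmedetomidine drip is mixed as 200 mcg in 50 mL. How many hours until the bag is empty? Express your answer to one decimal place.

Dose = 0.89 mcg/kg/hr × 74.3 kg = 66.127 mcg/hr
Concentration = 200 mcg ÷ 50 mL = 4 mcg/mL
Rate = 66.127 mcg/hr ÷ 4 mcg/mL = 16.53175 mL/hr
Duration = 50 mL ÷ 16.53175 mL/hr = 3.024483 hr

3.0 hours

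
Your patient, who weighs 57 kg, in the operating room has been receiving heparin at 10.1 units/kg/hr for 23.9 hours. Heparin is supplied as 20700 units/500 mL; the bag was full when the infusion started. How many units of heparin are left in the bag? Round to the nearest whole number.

Dose = 10.1 units/kg/hr × 57 kg = 575.7 units/hr
Concentration = 20700 units ÷ 500 mL = 41.4 units/mL
Rate = 575.7 units/hr ÷ 41.4 units/mL = 13.9058 mL/hr
Volume infused = 13.9058 mL/hr × 23.9 hr = 332.3486 mL
Volume remaining = 500 − 332.3486 = 167.6514 mL
Drug remaining = 167.6514 mL × 41.4 units/mL = 6940.77 units

6941 units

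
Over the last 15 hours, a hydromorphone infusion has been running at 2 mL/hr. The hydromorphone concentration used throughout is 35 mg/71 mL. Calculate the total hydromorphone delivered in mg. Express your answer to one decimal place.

Concentration = 35 mg ÷ 71 mL = 0.4929577 mg/mL
Drug rate = 2 mL/hr × 0.4929577 mg/mL = 0.9859155 mg/hr
Total = 0.9859155 mg/hr × 15 hr = 14.78873 mg

14.8 mg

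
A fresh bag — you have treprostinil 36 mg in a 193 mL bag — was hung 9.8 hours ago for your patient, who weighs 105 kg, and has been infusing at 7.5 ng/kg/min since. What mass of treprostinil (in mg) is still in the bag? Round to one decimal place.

35.5 mg

Dose = 7.5 ng/kg/min × 105 kg = 787.5 ng/min
787.5 ng/min × 60 min/hr = 47250 ng/hr
Concentration = 36 mg ÷ 193 mL = 0.1865285 mg/mL = 186528.5 ng/mL
Rate = 47250 ng/hr ÷ 186528.5 ng/mL = 0.2533125 mL/hr
Volume infused = 0.2533125 mL/hr × 9.8 hr = 2.482463 mL
Volume remaining = 193 − 2.482463 = 190.5175 mL
Drug remaining = 190.5175 mL × 186528.5 ng/mL = 35536950 ng = 35.53695 mg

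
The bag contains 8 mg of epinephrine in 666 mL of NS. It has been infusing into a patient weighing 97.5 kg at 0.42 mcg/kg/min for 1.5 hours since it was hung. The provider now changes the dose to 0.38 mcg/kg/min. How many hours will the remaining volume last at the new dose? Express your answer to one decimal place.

Initial rate:
Dose = 0.42 mcg/kg/min × 97.5 kg = 40.95 mcg/min
40.95 mcg/min × 60 min/hr = 2457 mcg/hr
Concentration = 8 mg ÷ 666 mL = 0.01201201 mg/mL = 12.01201 mcg/mL
Rate = 2457 mcg/hr ÷ 12.01201 mcg/mL = 204.5452 mL/hr
Volume infused so far = 204.5452 mL/hr × 1.5 hr = 306.8179 mL
Volume remaining = 666 − 306.8179 = 359.1821 mL
New rate:
Dose = 0.38 mcg/kg/min × 97.5 kg = 37.05 mcg/min
37.05 mcg/min × 60 min/hr = 2223 mcg/hr
Rate = 2223 mcg/hr ÷ 12.01201 mcg/mL = 185.0648 mL/hr
Time remaining = 359.1821 mL ÷ 185.0648 mL/hr = 1.940846 hr

1.9 hours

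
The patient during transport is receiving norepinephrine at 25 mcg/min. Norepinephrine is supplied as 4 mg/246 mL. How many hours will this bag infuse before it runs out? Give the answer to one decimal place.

25 mcg/min × 60 min/hr = 1500 mcg/hr
Concentration = 4 mg ÷ 246 mL = 0.01626016 mg/mL = 16.26016 mcg/mL
Rate = 1500 mcg/hr ÷ 16.26016 mcg/mL = 92.25 mL/hr
Duration = 246 mL ÷ 92.25 mL/hr = 2.666667 hr

2.7 hours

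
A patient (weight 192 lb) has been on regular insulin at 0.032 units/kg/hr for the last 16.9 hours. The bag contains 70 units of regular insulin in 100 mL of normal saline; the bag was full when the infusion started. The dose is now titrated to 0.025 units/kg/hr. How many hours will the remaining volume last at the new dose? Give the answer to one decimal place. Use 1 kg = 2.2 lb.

10.5 hours

Initial rate:
Weight = 192 lb ÷ 2.2 lb/kg = 87.27273 kg
Dose = 0.032 units/kg/hr × 87.27273 kg = 2.792727 units/hr
Concentration = 70 units ÷ 100 mL = 0.7 units/mL
Rate = 2.792727 units/hr ÷ 0.7 units/mL = 3.98961 mL/hr
Volume infused so far = 3.98961 mL/hr × 16.9 hr = 67.42442 mL
Volume remaining = 100 − 67.42442 = 32.57558 mL
New rate:
Dose = 0.025 units/kg/hr × 87.27273 kg = 2.181818 units/hr
Rate = 2.181818 units/hr ÷ 0.7 units/mL = 3.116883 mL/hr
Time remaining = 32.57558 mL ÷ 3.116883 mL/hr = 10.45133 hr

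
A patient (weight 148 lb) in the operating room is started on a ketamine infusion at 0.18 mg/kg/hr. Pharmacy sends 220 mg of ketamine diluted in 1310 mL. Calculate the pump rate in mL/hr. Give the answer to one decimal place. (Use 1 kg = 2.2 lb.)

72.1 mL/hr

Weight = 148 lb ÷ 2.2 lb/kg = 67.27273 kg
Dose = 0.18 mg/kg/hr × 67.27273 kg = 12.10909 mg/hr
Concentration = 220 mg ÷ 1310 mL = 0.1679389 mg/mL
Rate = 12.10909 mg/hr ÷ 0.1679389 mg/mL = 72.10413 mL/hr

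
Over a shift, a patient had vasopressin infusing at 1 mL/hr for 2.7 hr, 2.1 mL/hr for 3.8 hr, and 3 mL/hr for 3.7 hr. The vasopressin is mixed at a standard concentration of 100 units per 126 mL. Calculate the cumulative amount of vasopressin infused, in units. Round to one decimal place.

17.3 units

Concentration = 100 units ÷ 126 mL = 0.7936508 units/mL
Stage 1: 1 mL/hr × 2.7 hr = 2.7 mL → 2.7 mL × 0.7936508 units/mL = 2.142857 units
Stage 2: 2.1 mL/hr × 3.8 hr = 7.98 mL → 7.98 mL × 0.7936508 units/mL = 6.333333 units
Stage 3: 3 mL/hr × 3.7 hr = 11.1 mL → 11.1 mL × 0.7936508 units/mL = 8.809524 units
Total = 2.142857 + 6.333333 + 8.809524 = 17.28571 units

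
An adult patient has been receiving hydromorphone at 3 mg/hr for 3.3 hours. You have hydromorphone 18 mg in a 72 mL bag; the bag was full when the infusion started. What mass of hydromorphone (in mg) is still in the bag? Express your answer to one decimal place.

8.1 mg

Concentration = 18 mg ÷ 72 mL = 0.25 mg/mL
Rate = 3 mg/hr ÷ 0.25 mg/mL = 12 mL/hr
Volume infused = 12 mL/hr × 3.3 hr = 39.6 mL
Volume remaining = 72 − 39.6 = 32.4 mL
Drug remaining = 32.4 mL × 0.25 mg/mL = 8.1 mg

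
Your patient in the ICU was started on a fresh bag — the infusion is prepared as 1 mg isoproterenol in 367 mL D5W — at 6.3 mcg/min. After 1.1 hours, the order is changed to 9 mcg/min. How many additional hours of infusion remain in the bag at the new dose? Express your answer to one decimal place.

Initial rate:
6.3 mcg/min × 60 min/hr = 378 mcg/hr
Concentration = 1 mg ÷ 367 mL = 0.002724796 mg/mL = 2.724796 mcg/mL
Rate = 378 mcg/hr ÷ 2.724796 mcg/mL = 138.726 mL/hr
Volume infused so far = 138.726 mL/hr × 1.1 hr = 152.5986 mL
Volume remaining = 367 − 152.5986 = 214.4014 mL
New rate:
9 mcg/min × 60 min/hr = 540 mcg/hr
Rate = 540 mcg/hr ÷ 2.724796 mcg/mL = 198.18 mL/hr
Time remaining = 214.4014 mL ÷ 198.18 mL/hr = 1.081852 hr

1.1 hours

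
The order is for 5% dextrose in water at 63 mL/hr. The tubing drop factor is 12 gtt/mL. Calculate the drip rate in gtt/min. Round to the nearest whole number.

13 gtt/min

63 mL/hr ÷ 60 min/hr = 1.05 mL/min
1.05 mL/min × 12 gtt/mL = 12.6 gtt/min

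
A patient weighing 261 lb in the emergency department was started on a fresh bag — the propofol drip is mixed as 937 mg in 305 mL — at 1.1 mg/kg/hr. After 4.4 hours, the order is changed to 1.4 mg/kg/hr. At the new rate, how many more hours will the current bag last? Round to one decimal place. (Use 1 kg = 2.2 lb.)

2.2 hours

Initial rate:
Weight = 261 lb ÷ 2.2 lb/kg = 118.6364 kg
Dose = 1.1 mg/kg/hr × 118.6364 kg = 130.5 mg/hr
Concentration = 937 mg ÷ 305 mL = 3.072131 mg/mL
Rate = 130.5 mg/hr ÷ 3.072131 mg/mL = 42.47866 mL/hr
Volume infused so far = 42.47866 mL/hr × 4.4 hr = 186.9061 mL
Volume remaining = 305 − 186.9061 = 118.0939 mL
New rate:
Dose = 1.4 mg/kg/hr × 118.6364 kg = 166.0909 mg/hr
Rate = 166.0909 mg/hr ÷ 3.072131 mg/mL = 54.06374 mL/hr
Time remaining = 118.0939 mL ÷ 54.06374 mL/hr = 2.184346 hr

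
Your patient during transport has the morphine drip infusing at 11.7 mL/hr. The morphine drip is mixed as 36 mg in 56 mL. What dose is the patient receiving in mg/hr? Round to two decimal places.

7.52 mg/hr

Concentration = 36 mg ÷ 56 mL = 0.6428571 mg/mL
Drug rate = 11.7 mL/hr × 0.6428571 mg/mL = 7.521429 mg/hr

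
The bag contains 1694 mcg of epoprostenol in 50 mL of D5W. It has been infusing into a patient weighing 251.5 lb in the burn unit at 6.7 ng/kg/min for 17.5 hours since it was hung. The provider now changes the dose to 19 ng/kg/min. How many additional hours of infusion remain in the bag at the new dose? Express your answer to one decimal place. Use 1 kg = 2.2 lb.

6.8 hours

Initial rate:
Weight = 251.5 lb ÷ 2.2 lb/kg = 114.3182 kg
Dose = 6.7 ng/kg/min × 114.3182 kg = 765.9318 ng/min
765.9318 ng/min × 60 min/hr = 45955.91 ng/hr
Concentration = 1694 mcg ÷ 50 mL = 33.88 mcg/mL = 33880 ng/mL
Rate = 45955.91 ng/hr ÷ 33880 ng/mL = 1.356432 mL/hr
Volume infused so far = 1.356432 mL/hr × 17.5 hr = 23.73756 mL
Volume remaining = 50 − 23.73756 = 26.26244 mL
New rate:
Dose = 19 ng/kg/min × 114.3182 kg = 2172.045 ng/min
2172.045 ng/min × 60 min/hr = 130322.7 ng/hr
Rate = 130322.7 ng/hr ÷ 33880 ng/mL = 3.846598 mL/hr
Time remaining = 26.26244 mL ÷ 3.846598 mL/hr = 6.827448 hr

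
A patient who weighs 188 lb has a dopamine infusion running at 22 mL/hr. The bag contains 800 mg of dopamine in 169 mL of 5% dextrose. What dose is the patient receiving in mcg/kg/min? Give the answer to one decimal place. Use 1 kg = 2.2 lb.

Weight = 188 lb ÷ 2.2 lb/kg = 85.45455 kg
Concentration = 800 mg ÷ 169 mL = 4.733728 mg/mL = 4733.728 mcg/mL
Drug rate = 22 mL/hr × 4733.728 mcg/mL = 104142 mcg/hr
104142 mcg/hr ÷ 60 min/hr = 1735.7 mcg/min
1735.7 mcg/min ÷ 85.45455 kg = 20.31139 mcg/kg/min

20.3 mcg/kg/min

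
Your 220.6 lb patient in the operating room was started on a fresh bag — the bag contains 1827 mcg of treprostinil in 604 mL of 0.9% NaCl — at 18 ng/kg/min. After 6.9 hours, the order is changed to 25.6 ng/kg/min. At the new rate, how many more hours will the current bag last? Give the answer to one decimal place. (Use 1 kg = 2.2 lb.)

Initial rate:
Weight = 220.6 lb ÷ 2.2 lb/kg = 100.2727 kg
Dose = 18 ng/kg/min × 100.2727 kg = 1804.909 ng/min
1804.909 ng/min × 60 min/hr = 108294.5 ng/hr
Concentration = 1827 mcg ÷ 604 mL = 3.024834 mcg/mL = 3024.834 ng/mL
Rate = 108294.5 ng/hr ÷ 3024.834 ng/mL = 35.80181 mL/hr
Volume infused so far = 35.80181 mL/hr × 6.9 hr = 247.0325 mL
Volume remaining = 604 − 247.0325 = 356.9675 mL
New rate:
Dose = 25.6 ng/kg/min × 100.2727 kg = 2566.982 ng/min
2566.982 ng/min × 60 min/hr = 154018.9 ng/hr
Rate = 154018.9 ng/hr ÷ 3024.834 ng/mL = 50.91813 mL/hr
Time remaining = 356.9675 mL ÷ 50.91813 mL/hr = 7.010617 hr

7.0 hours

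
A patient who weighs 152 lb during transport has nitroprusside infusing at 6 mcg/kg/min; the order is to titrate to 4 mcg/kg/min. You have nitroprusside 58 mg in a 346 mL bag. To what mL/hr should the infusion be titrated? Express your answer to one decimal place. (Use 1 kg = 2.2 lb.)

Weight = 152 lb ÷ 2.2 lb/kg = 69.09091 kg
Dose = 4 mcg/kg/min × 69.09091 kg = 276.3636 mcg/min
276.3636 mcg/min × 60 min/hr = 16581.82 mcg/hr
Concentration = 58 mg ÷ 346 mL = 0.1676301 mg/mL = 167.6301 mcg/mL
Rate = 16581.82 mcg/hr ÷ 167.6301 mcg/mL = 98.91912 mL/hr

98.9 mL/hr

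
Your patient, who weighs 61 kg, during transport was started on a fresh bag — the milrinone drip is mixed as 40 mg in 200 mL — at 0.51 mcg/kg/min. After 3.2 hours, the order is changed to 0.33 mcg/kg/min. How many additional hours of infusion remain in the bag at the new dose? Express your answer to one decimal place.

Initial rate:
Dose = 0.51 mcg/kg/min × 61 kg = 31.11 mcg/min
31.11 mcg/min × 60 min/hr = 1866.6 mcg/hr
Concentration = 40 mg ÷ 200 mL = 0.2 mg/mL = 200 mcg/mL
Rate = 1866.6 mcg/hr ÷ 200 mcg/mL = 9.333 mL/hr
Volume infused so far = 9.333 mL/hr × 3.2 hr = 29.8656 mL
Volume remaining = 200 − 29.8656 = 170.1344 mL
New rate:
Dose = 0.33 mcg/kg/min × 61 kg = 20.13 mcg/min
20.13 mcg/min × 60 min/hr = 1207.8 mcg/hr
Rate = 1207.8 mcg/hr ÷ 200 mcg/mL = 6.039 mL/hr
Time remaining = 170.1344 mL ÷ 6.039 mL/hr = 28.17261 hr

28.2 hours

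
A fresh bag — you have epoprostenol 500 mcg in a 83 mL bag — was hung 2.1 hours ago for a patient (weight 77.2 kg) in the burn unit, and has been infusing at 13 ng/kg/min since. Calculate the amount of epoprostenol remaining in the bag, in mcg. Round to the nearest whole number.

Dose = 13 ng/kg/min × 77.2 kg = 1003.6 ng/min
1003.6 ng/min × 60 min/hr = 60216 ng/hr
Concentration = 500 mcg ÷ 83 mL = 6.024096 mcg/mL = 6024.096 ng/mL
Rate = 60216 ng/hr ÷ 6024.096 ng/mL = 9.995856 mL/hr
Volume infused = 9.995856 mL/hr × 2.1 hr = 20.9913 mL
Volume remaining = 83 − 20.9913 = 62.0087 mL
Drug remaining = 62.0087 mL × 6024.096 ng/mL = 373546.4 ng = 373.5464 mcg

374 mcg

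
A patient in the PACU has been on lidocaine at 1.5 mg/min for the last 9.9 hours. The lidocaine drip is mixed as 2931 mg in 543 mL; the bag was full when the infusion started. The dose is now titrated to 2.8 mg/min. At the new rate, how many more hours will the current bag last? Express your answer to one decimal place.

12.1 hours

Initial rate:
1.5 mg/min × 60 min/hr = 90 mg/hr
Concentration = 2931 mg ÷ 543 mL = 5.39779 mg/mL
Rate = 90 mg/hr ÷ 5.39779 mg/mL = 16.67349 mL/hr
Volume infused so far = 16.67349 mL/hr × 9.9 hr = 165.0676 mL
Volume remaining = 543 − 165.0676 = 377.9324 mL
New rate:
2.8 mg/min × 60 min/hr = 168 mg/hr
Rate = 168 mg/hr ÷ 5.39779 mg/mL = 31.12385 mL/hr
Time remaining = 377.9324 mL ÷ 31.12385 mL/hr = 12.14286 hr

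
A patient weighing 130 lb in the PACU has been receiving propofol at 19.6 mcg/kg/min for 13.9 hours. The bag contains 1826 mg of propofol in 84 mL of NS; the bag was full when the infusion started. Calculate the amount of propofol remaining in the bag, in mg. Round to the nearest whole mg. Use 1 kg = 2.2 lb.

860 mg

Weight = 130 lb ÷ 2.2 lb/kg = 59.09091 kg
Dose = 19.6 mcg/kg/min × 59.09091 kg = 1158.182 mcg/min
1158.182 mcg/min × 60 min/hr = 69490.91 mcg/hr
Concentration = 1826 mg ÷ 84 mL = 21.7381 mg/mL = 21738.1 mcg/mL
Rate = 69490.91 mcg/hr ÷ 21738.1 mcg/mL = 3.196734 mL/hr
Volume infused = 3.196734 mL/hr × 13.9 hr = 44.4346 mL
Volume remaining = 84 − 44.4346 = 39.5654 mL
Drug remaining = 39.5654 mL × 21738.1 mcg/mL = 860076.4 mcg = 860.0764 mg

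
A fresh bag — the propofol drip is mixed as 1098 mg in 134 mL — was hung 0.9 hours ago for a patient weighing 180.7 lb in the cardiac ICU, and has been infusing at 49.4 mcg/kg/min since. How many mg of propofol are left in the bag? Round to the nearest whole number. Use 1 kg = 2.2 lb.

Weight = 180.7 lb ÷ 2.2 lb/kg = 82.13636 kg
Dose = 49.4 mcg/kg/min × 82.13636 kg = 4057.536 mcg/min
4057.536 mcg/min × 60 min/hr = 243452.2 mcg/hr
Concentration = 1098 mg ÷ 134 mL = 8.19403 mg/mL = 8194.03 mcg/mL
Rate = 243452.2 mcg/hr ÷ 8194.03 mcg/mL = 29.71092 mL/hr
Volume infused = 29.71092 mL/hr × 0.9 hr = 26.73983 mL
Volume remaining = 134 − 26.73983 = 107.2602 mL
Drug remaining = 107.2602 mL × 8194.03 mcg/mL = 878893 mcg = 878.893 mg

879 mg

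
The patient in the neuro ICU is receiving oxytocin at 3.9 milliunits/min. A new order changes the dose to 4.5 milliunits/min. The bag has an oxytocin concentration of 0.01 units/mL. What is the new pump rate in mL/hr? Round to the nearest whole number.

27 mL/hr

4.5 milliunits/min × 60 min/hr = 270 milliunits/hr
Concentration = 0.01 units/mL = 10 milliunits/mL
Rate = 270 milliunits/hr ÷ 10 milliunits/mL = 27 mL/hr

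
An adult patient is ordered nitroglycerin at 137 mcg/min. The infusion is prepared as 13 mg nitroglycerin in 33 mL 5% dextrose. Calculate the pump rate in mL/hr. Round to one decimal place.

137 mcg/min × 60 min/hr = 8220 mcg/hr
Concentration = 13 mg ÷ 33 mL = 0.3939394 mg/mL = 393.9394 mcg/mL
Rate = 8220 mcg/hr ÷ 393.9394 mcg/mL = 20.86615 mL/hr

20.9 mL/hr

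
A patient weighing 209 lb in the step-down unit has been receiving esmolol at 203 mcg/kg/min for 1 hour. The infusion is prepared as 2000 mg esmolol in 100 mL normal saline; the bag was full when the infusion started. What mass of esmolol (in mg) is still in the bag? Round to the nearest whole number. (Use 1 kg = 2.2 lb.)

Weight = 209 lb ÷ 2.2 lb/kg = 95 kg
Dose = 203 mcg/kg/min × 95 kg = 19285 mcg/min
19285 mcg/min × 60 min/hr = 1157100 mcg/hr
Concentration = 2000 mg ÷ 100 mL = 20 mg/mL = 20000 mcg/mL
Rate = 1157100 mcg/hr ÷ 20000 mcg/mL = 57.855 mL/hr
Volume infused = 57.855 mL/hr × 1 hr = 57.855 mL
Volume remaining = 100 − 57.855 = 42.145 mL
Drug remaining = 42.145 mL × 20000 mcg/mL = 842900 mcg = 842.9 mg

843 mg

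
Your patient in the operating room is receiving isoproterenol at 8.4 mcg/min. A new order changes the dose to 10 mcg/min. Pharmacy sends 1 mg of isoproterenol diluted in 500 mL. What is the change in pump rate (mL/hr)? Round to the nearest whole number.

At the current dose:
8.4 mcg/min × 60 min/hr = 504 mcg/hr
Concentration = 1 mg ÷ 500 mL = 0.002 mg/mL = 2 mcg/mL
Rate = 504 mcg/hr ÷ 2 mcg/mL = 252 mL/hr
At the new dose:
10 mcg/min × 60 min/hr = 600 mcg/hr
Rate = 600 mcg/hr ÷ 2 mcg/mL = 300 mL/hr
Change = 300 − 252 = 48 mL/hr → 48 mL/hr increase

48 mL/hr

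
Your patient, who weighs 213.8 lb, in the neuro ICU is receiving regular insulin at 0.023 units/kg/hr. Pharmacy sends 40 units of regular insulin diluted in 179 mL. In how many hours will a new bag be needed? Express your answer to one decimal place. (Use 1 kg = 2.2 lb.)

Weight = 213.8 lb ÷ 2.2 lb/kg = 97.18182 kg
Dose = 0.023 units/kg/hr × 97.18182 kg = 2.235182 units/hr
Concentration = 40 units ÷ 179 mL = 0.2234637 units/mL
Rate = 2.235182 units/hr ÷ 0.2234637 units/mL = 10.00244 mL/hr
Duration = 179 mL ÷ 10.00244 mL/hr = 17.89564 hr

17.9 hours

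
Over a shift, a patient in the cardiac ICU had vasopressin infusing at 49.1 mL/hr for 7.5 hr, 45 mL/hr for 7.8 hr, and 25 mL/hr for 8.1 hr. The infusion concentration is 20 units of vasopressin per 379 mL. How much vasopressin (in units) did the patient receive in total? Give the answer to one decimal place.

48.6 units

Concentration = 20 units ÷ 379 mL = 0.05277045 units/mL
Stage 1: 49.1 mL/hr × 7.5 hr = 368.25 mL → 368.25 mL × 0.05277045 units/mL = 19.43272 units
Stage 2: 45 mL/hr × 7.8 hr = 351 mL → 351 mL × 0.05277045 units/mL = 18.52243 units
Stage 3: 25 mL/hr × 8.1 hr = 202.5 mL → 202.5 mL × 0.05277045 units/mL = 10.68602 units
Total = 19.43272 + 18.52243 + 10.68602 = 48.64116 units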